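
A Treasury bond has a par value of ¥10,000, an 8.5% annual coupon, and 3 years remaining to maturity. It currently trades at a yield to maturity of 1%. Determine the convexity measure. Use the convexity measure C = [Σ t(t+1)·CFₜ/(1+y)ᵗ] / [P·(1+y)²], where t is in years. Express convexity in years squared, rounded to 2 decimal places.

10.69

With y = 0.01:
  t   CF        PV=CF/(1+0.01)^t    t·PV        t(t+1)·PV
  1       850.00       841.5842       841.5842       1,683.1683
  2       850.00       833.2516     1,666.5033       4,999.5099
  3    10,850.00    10,530.9031    31,592.7093     126,370.8373
  Σ                 12,205.7389    34,100.7968     133,053.5154
P = 12,205.7389.
Convexity = Σ t(t+1)·PV / [P·(1+y)²] = 133,053.5154 / (12,205.7389 × 1.020100) = 10.68611.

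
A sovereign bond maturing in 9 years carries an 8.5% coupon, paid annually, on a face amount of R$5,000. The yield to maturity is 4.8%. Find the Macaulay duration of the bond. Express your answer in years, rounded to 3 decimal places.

Periodic yield y = 0.048. Discount each cash flow and weight by its year:
  t   CF        PV=CF/(1+0.048)^t    t·PV
  1       425.00       405.5344       405.5344
  2       425.00       386.9603       773.9205
  3       425.00       369.2369     1,107.7107
  4       425.00       352.3253     1,409.3011
  5       425.00       336.1882     1,680.9412
  6       425.00       320.7903     1,924.7418
  7       425.00       306.0976     2,142.6833
  8       425.00       292.0779     2,336.6230
  9     5,425.00     3,557.5269    32,017.7425
  Σ                  6,326.7378    43,799.1986
Price P = Σ PV = 6,326.7378.
Macaulay duration = Σ(t·PV) / P = 43,799.1986 / 6,326.7378 = 6.92287 years.

6.923 years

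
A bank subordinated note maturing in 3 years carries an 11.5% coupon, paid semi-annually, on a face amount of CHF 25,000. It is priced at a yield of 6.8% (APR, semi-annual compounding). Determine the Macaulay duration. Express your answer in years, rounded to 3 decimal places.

Periodic yield y = 0.034. Discount each cash flow and weight by its period:
  t   CF        PV=CF/(1+0.034)^t    t·PV
  1     1,437.50     1,390.2321     1,390.2321
  2     1,437.50     1,344.5185     2,689.0370
  3     1,437.50     1,300.3080     3,900.9240
  4     1,437.50     1,257.5513     5,030.2051
  5     1,437.50     1,216.2004     6,081.0022
  6    26,437.50    21,632.0238   129,792.1428
  Σ                 28,140.8341   148,883.5432
Price P = Σ PV = 28,140.8341.
Macaulay duration = Σ(t·PV) / P = 148,883.5432 / 28,140.8341 = 5.29066 half-year periods.
In years: 5.29066 / 2 = 2.64533 years.

2.645 years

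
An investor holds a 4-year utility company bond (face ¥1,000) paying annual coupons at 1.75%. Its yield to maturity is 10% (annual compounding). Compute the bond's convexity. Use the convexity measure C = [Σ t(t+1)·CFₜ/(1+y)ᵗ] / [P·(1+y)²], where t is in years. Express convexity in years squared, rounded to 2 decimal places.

15.86

With y = 0.1:
  t   CF        PV=CF/(1+0.1)^t    t·PV        t(t+1)·PV
  1        17.50        15.9091        15.9091          31.8182
  2        17.50        14.4628        28.9256          86.7769
  3        17.50        13.1480        39.4440         157.7761
  4     1,017.50       694.9662     2,779.8648      13,899.3238
  Σ                    738.4861     2,864.1435      14,175.6950
P = 738.4861.
Convexity = Σ t(t+1)·PV / [P·(1+y)²] = 14,175.6950 / (738.4861 × 1.210000) = 15.86414.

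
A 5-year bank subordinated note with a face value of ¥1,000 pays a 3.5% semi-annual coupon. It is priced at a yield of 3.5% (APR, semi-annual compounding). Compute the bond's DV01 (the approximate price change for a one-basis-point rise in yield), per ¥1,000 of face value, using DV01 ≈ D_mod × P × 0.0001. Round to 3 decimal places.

Periodic yield y = 0.0175.
  t   CF        PV=CF/(1+0.0175)^t    t·PV
  1        17.50        17.1990        17.1990
  2        17.50        16.9032        33.8064
  3        17.50        16.6125        49.8375
  4        17.50        16.3268        65.3071
  5        17.50        16.0460        80.2298
  6        17.50        15.7700        94.6200
  7        17.50        15.4988       108.4914
  8        17.50        15.2322       121.8576
  9        17.50        14.9702       134.7320
  10    1,017.50       855.4413     8,554.4135
  Σ                  1,000.0000     9,260.4943
P = 1,000.0000; D_Mac = 9.26049 half-year periods = 4.63025 yrs; D_mod = 4.55061 yrs.
DV01 ≈ 4.55061 × 1,000.0000 × 0.0001 = 0.455061.

¥0.455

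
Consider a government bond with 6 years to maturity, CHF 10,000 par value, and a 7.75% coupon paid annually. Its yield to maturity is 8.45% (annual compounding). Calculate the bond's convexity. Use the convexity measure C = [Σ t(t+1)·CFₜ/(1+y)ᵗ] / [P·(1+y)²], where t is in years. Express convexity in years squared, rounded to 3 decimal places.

27.888

With y = 0.0845:
  t   CF        PV=CF/(1+0.0845)^t    t·PV        t(t+1)·PV
  1       775.00       714.6150       714.6150       1,429.2301
  2       775.00       658.9350     1,317.8700       3,953.6101
  3       775.00       607.5934     1,822.7801       7,291.1206
  4       775.00       560.2521     2,241.0083      11,205.0416
  5       775.00       516.5994     2,582.9971      15,497.9828
  6    10,775.00     6,622.7741    39,736.6445     278,156.5116
  Σ                  9,680.7690    48,415.9152     317,533.4967
P = 9,680.7690.
Convexity = Σ t(t+1)·PV / [P·(1+y)²] = 317,533.4967 / (9,680.7690 × 1.176140) = 27.88821.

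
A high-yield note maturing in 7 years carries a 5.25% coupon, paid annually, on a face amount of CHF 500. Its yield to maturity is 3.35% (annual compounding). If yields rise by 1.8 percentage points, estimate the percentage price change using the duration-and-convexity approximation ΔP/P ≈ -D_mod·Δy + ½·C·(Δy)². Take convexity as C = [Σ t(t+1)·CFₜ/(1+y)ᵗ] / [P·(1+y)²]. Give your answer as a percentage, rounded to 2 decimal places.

-9.91%

With y = 0.0335:
  t   CF        PV=CF/(1+0.0335)^t    t·PV        t(t+1)·PV
  1        26.25        25.3991        25.3991          50.7983
  2        26.25        24.5758        49.1517         147.4550
  3        26.25        23.7792        71.3377         285.3508
  4        26.25        23.0085        92.0338         460.1690
  5        26.25        22.2627       111.3133         667.8796
  6        26.25        21.5410       129.2462         904.7232
  7       526.25       417.8484     2,924.9388      23,399.5103
  Σ                    558.4147     3,403.4205      25,915.8862
P = 558.4147; D_Mac = 6.09479 yrs; D_mod = 5.89723 yrs; C = 43.44985.
Duration effect: -5.89723 × (+0.018) = -0.106150
Convexity effect: 0.5 × 43.44985 × (0.018)² = +0.0070389
ΔP/P ≈ -0.106150 + 0.0070389 = -0.099111 = -9.9111%.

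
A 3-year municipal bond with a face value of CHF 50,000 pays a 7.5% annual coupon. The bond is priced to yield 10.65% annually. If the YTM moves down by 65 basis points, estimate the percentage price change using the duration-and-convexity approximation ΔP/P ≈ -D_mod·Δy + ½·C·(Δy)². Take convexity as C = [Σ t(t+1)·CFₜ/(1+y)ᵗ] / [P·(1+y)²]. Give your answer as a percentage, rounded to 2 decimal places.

With y = 0.1065:
  t   CF        PV=CF/(1+0.1065)^t    t·PV        t(t+1)·PV
  1     3,750.00     3,389.0646     3,389.0646       6,778.1292
  2     3,750.00     3,062.8691     6,125.7381      18,377.2144
  3    53,750.00    39,675.6649   119,026.9948     476,107.9791
  Σ                 46,127.5986   128,541.7975     501,263.3227
P = 46,127.5986; D_Mac = 2.78666 yrs; D_mod = 2.51844 yrs; C = 8.87569.
Duration effect: -2.51844 × (-0.0065) = +0.016370
Convexity effect: 0.5 × 8.87569 × (-0.0065)² = +0.0001875
ΔP/P ≈ +0.016370 + 0.0001875 = +0.016557 = +1.6557%.

+1.66%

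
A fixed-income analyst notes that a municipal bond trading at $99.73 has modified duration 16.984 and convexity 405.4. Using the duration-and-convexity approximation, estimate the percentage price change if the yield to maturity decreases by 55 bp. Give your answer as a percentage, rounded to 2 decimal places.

Duration effect: -D_mod·Δy = -16.984 × (-0.0055) = +0.093412
Convexity effect: ½·C·(Δy)² = 0.5 × 405.4 × (-0.0055)² = +0.006131675
ΔP/P ≈ +0.093412 + 0.006131675 = +0.099543675
= +9.9543675%.

+9.95%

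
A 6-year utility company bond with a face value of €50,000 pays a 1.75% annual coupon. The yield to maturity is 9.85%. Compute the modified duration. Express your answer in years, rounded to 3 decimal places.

5.163 years

Periodic yield y = 0.0985. First find Macaulay duration:
  t   CF        PV=CF/(1+0.0985)^t    t·PV
  1       875.00       796.5407       796.5407
  2       875.00       725.1167     1,450.2335
  3       875.00       660.0972     1,980.2915
  4       875.00       600.9078     2,403.6310
  5       875.00       547.0257     2,735.1286
  6    50,875.00    28,953.6990   173,722.1938
  Σ                 32,283.3871   183,088.0191
P = 32,283.3871; Macaulay duration = 183,088.0191 / 32,283.3871 = 5.67128 years.
Modified duration = D_Mac / (1 + y) = 5.67128 / 1.0985 = 5.16275 years.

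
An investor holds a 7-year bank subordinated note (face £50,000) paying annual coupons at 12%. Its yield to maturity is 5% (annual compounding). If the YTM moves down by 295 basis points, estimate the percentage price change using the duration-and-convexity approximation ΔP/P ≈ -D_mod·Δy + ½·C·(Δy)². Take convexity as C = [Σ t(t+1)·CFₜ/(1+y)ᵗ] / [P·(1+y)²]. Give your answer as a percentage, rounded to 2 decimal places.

+16.78%

With y = 0.05:
  t   CF        PV=CF/(1+0.05)^t    t·PV        t(t+1)·PV
  1     6,000.00     5,714.2857     5,714.2857      11,428.5714
  2     6,000.00     5,442.1769    10,884.3537      32,653.0612
  3     6,000.00     5,183.0256    15,549.0768      62,196.3071
  4     6,000.00     4,936.2148    19,744.8594      98,724.2970
  5     6,000.00     4,701.1570    23,505.7850     141,034.7100
  6     6,000.00     4,477.2924    26,863.7543     188,046.2800
  7    56,000.00    39,798.1545   278,587.0814   2,228,696.6513
  Σ                 70,252.3069   380,849.1963   2,762,779.8779
P = 70,252.3069; D_Mac = 5.42116 yrs; D_mod = 5.16301 yrs; C = 35.67033.
Duration effect: -5.16301 × (-0.0295) = +0.152309
Convexity effect: 0.5 × 35.67033 × (-0.0295)² = +0.0155211
ΔP/P ≈ +0.152309 + 0.0155211 = +0.167830 = +16.7830%.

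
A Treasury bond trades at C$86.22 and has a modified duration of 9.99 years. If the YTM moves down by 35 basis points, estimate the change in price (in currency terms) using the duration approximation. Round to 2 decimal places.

+C$3.01

Duration approximation: ΔP/P ≈ -D_mod · Δy = -9.99 × (-0.0035) = +0.034965.
ΔP ≈ 86.22 × (+0.034965) = +3.0146823.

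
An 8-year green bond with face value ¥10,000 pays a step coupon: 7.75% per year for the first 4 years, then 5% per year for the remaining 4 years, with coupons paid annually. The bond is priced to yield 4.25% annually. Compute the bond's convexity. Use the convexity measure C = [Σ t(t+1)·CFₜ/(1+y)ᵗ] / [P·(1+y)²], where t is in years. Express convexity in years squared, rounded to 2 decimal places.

With y = 0.0425:
  t   CF        PV=CF/(1+0.0425)^t    t·PV        t(t+1)·PV
  1       775.00       743.4053       743.4053       1,486.8106
  2       775.00       713.0986     1,426.1972       4,278.5915
  3       775.00       684.0274     2,052.0823       8,208.3290
  4       775.00       656.1414     2,624.5656      13,122.8282
  5       500.00       406.0595     2,030.2975      12,181.7853
  6       500.00       389.5055     2,337.0332      16,359.2321
  7       500.00       373.6264     2,615.3848      20,923.0786
  8    10,500.00     7,526.2873    60,210.2980     541,892.6823
  Σ                 11,492.1514    74,039.2639     618,453.3375
P = 11,492.1514.
Convexity = Σ t(t+1)·PV / [P·(1+y)²] = 618,453.3375 / (11,492.1514 × 1.086806) = 49.51690.

49.52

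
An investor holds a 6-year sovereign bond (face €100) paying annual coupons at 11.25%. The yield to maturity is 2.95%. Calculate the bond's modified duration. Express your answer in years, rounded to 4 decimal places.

Periodic yield y = 0.0295. First find Macaulay duration:
  t   CF        PV=CF/(1+0.0295)^t    t·PV
  1        11.25        10.9276        10.9276
  2        11.25        10.6145        21.2290
  3        11.25        10.3104        30.9311
  4        11.25        10.0149        40.0596
  5        11.25         9.7279        48.6397
  6       111.25        93.4420       560.6517
  Σ                    145.0373       712.4388
P = 145.0373; Macaulay duration = 712.4388 / 145.0373 = 4.91211 years.
Modified duration = D_Mac / (1 + y) = 4.91211 / 1.0295 = 4.77135 years.

4.7714 years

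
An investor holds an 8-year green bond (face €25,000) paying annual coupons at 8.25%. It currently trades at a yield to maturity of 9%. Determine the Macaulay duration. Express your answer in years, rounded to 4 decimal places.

Periodic yield y = 0.09. Discount each cash flow and weight by its year:
  t   CF        PV=CF/(1+0.09)^t    t·PV
  1     2,062.50     1,892.2018     1,892.2018
  2     2,062.50     1,735.9650     3,471.9300
  3     2,062.50     1,592.6284     4,777.8853
  4     2,062.50     1,461.1270     5,844.5080
  5     2,062.50     1,340.4835     6,702.4174
  6     2,062.50     1,229.8014     7,378.8082
  7     2,062.50     1,128.2581     7,897.8069
  8    27,062.50    13,581.7562   108,654.0495
  Σ                 23,962.2214   146,619.6071
Price P = Σ PV = 23,962.2214.
Macaulay duration = Σ(t·PV) / P = 146,619.6071 / 23,962.2214 = 6.11878 years.

6.1188 years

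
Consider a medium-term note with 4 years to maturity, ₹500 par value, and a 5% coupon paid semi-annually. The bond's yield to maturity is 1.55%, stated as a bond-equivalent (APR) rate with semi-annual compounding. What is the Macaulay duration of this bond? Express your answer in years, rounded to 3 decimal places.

3.698 years

Periodic yield y = 0.00775. Discount each cash flow and weight by its period:
  t   CF        PV=CF/(1+0.00775)^t    t·PV
  1        12.50        12.4039        12.4039
  2        12.50        12.3085        24.6170
  3        12.50        12.2138        36.6415
  4        12.50        12.1199        48.4796
  5        12.50        12.0267        60.1334
  6        12.50        11.9342        71.6052
  7        12.50        11.8424        82.8969
  8       512.50       481.8051     3,854.4410
  Σ                    566.6545     4,191.2184
Price P = Σ PV = 566.6545.
Macaulay duration = Σ(t·PV) / P = 4,191.2184 / 566.6545 = 7.39643 half-year periods.
In years: 7.39643 / 2 = 3.69821 years.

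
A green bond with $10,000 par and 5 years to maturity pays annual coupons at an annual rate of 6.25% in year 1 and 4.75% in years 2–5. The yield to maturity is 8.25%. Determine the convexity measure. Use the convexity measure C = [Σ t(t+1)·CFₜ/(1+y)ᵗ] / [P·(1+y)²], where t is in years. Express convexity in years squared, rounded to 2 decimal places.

With y = 0.0825:
  t   CF        PV=CF/(1+0.0825)^t    t·PV        t(t+1)·PV
  1       625.00       577.3672       577.3672       1,154.7344
  2       475.00       405.3571       810.7142       2,432.1427
  3       475.00       374.4638     1,123.3915       4,493.5662
  4       475.00       345.9250     1,383.7001       6,918.5006
  5    10,475.00     7,047.1661    35,235.8304     211,414.9824
  Σ                  8,750.2793    39,131.0035     226,413.9263
P = 8,750.2793.
Convexity = Σ t(t+1)·PV / [P·(1+y)²] = 226,413.9263 / (8,750.2793 × 1.171806) = 22.08134.

22.08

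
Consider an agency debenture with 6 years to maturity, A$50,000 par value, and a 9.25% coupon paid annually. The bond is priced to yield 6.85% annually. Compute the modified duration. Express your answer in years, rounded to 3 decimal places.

Periodic yield y = 0.0685. First find Macaulay duration:
  t   CF        PV=CF/(1+0.0685)^t    t·PV
  1     4,625.00     4,328.4979     4,328.4979
  2     4,625.00     4,051.0041     8,102.0082
  3     4,625.00     3,791.3001    11,373.9002
  4     4,625.00     3,548.2453    14,192.9810
  5     4,625.00     3,320.7724    16,603.8618
  6    54,625.00    36,706.6111   220,239.6668
  Σ                 55,746.4308   274,840.9159
P = 55,746.4308; Macaulay duration = 274,840.9159 / 55,746.4308 = 4.93020 years.
Modified duration = D_Mac / (1 + y) = 4.93020 / 1.0685 = 4.61413 years.

4.614 years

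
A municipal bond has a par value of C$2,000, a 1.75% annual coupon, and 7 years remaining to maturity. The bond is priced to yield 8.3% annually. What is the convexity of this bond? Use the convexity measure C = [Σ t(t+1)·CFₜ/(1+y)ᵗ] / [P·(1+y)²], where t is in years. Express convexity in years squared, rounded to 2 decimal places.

With y = 0.083:
  t   CF        PV=CF/(1+0.083)^t    t·PV        t(t+1)·PV
  1        35.00        32.3176        32.3176          64.6353
  2        35.00        29.8408        59.6817         179.0451
  3        35.00        27.5539        82.6616         330.6465
  4        35.00        25.4422       101.7687         508.8435
  5        35.00        23.4923       117.4616         704.7694
  6        35.00        21.6919       130.1513         911.0592
  7     2,035.00     1,164.5690     8,151.9828      65,215.8628
  Σ                  1,324.9077     8,676.0254      67,914.8617
P = 1,324.9077.
Convexity = Σ t(t+1)·PV / [P·(1+y)²] = 67,914.8617 / (1,324.9077 × 1.172889) = 43.70411.

43.70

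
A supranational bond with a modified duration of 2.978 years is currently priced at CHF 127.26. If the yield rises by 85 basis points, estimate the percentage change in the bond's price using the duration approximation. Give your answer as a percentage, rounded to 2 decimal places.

-2.53%

Duration approximation: ΔP/P ≈ -D_mod · Δy = -2.978 × (+0.0085) = -0.025313.
As a percentage: -2.5313%.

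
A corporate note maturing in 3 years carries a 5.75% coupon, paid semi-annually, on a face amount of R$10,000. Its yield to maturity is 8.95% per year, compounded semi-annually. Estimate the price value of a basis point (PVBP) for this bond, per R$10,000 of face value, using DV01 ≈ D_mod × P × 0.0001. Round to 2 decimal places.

R$2.45

Periodic yield y = 0.04475.
  t   CF        PV=CF/(1+0.04475)^t    t·PV
  1       287.50       275.1855       275.1855
  2       287.50       263.3984       526.7967
  3       287.50       252.1162       756.3485
  4       287.50       241.3172       965.2689
  5       287.50       230.9808     1,154.9042
  6    10,287.50     7,911.0762    47,466.4574
  Σ                  9,174.0743    51,144.9612
P = 9,174.0743; D_Mac = 5.57495 half-year periods = 2.78747 yrs; D_mod = 2.66808 yrs.
DV01 ≈ 2.66808 × 9,174.0743 × 0.0001 = 2.447713.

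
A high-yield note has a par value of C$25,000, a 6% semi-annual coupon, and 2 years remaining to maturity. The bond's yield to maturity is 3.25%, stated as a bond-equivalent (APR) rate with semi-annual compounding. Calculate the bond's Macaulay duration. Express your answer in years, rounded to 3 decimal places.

Periodic yield y = 0.01625. Discount each cash flow and weight by its period:
  t   CF        PV=CF/(1+0.01625)^t    t·PV
  1       750.00       738.0074       738.0074
  2       750.00       726.2065     1,452.4130
  3       750.00       714.5944     2,143.7831
  4    25,750.00    24,142.0975    96,568.3899
  Σ                 26,320.9057   100,902.5934
Price P = Σ PV = 26,320.9057.
Macaulay duration = Σ(t·PV) / P = 100,902.5934 / 26,320.9057 = 3.83355 half-year periods.
In years: 3.83355 / 2 = 1.91678 years.

1.917 years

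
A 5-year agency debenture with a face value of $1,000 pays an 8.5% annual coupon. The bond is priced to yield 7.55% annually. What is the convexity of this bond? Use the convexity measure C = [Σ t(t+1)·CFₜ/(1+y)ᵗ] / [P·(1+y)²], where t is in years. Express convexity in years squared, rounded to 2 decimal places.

21.07

With y = 0.0755:
  t   CF        PV=CF/(1+0.0755)^t    t·PV        t(t+1)·PV
  1        85.00        79.0330        79.0330         158.0660
  2        85.00        73.4849       146.9698         440.9094
  3        85.00        68.3263       204.9788         819.9152
  4        85.00        63.5298       254.1191       1,270.5954
  5     1,085.00       754.0110     3,770.0549      22,620.3291
  Σ                  1,038.3849     4,455.1555      25,309.8150
P = 1,038.3849.
Convexity = Σ t(t+1)·PV / [P·(1+y)²] = 25,309.8150 / (1,038.3849 × 1.156700) = 21.07219.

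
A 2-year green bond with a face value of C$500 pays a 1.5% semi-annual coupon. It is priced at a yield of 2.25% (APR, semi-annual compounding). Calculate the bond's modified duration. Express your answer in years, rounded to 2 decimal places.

1.96 years

Periodic yield y = 0.01125. First find Macaulay duration:
  t   CF        PV=CF/(1+0.01125)^t    t·PV
  1         3.75         3.7083         3.7083
  2         3.75         3.6670         7.3341
  3         3.75         3.6262        10.8787
  4       503.75       481.7047     1,926.8190
  Σ                    492.7063     1,948.7400
P = 492.7063; Macaulay duration = 1,948.7400 / 492.7063 = 3.95518 half-year periods = 1.97759 years.
Modified duration = D_Mac / (1 + y) = 1.97759 / 1.01125 = 1.95559 years.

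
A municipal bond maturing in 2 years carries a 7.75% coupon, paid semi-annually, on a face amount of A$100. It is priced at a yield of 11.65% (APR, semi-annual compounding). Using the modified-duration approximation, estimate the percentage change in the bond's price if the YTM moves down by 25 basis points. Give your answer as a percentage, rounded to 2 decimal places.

+0.45%

Periodic yield y = 0.05825. Modified duration first:
  t   CF        PV=CF/(1+0.05825)^t    t·PV
  1        3.875         3.6617         3.6617
  2        3.875         3.4602         6.9203
  3        3.875         3.2697         9.8091
  4      103.875        82.8243       331.2973
  Σ                     93.2159       351.6884
P = 93.2159; D_Mac = 3.77284 half-year periods = 1.88642 yrs; D_mod = 1.88642/(1+0.05825) = 1.78258 yrs.
ΔP/P ≈ -D_mod · Δy = -1.78258 × (-0.0025) = +0.004456 = +0.4456%.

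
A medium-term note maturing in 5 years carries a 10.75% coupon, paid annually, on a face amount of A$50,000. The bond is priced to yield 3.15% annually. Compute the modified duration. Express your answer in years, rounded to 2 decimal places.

Periodic yield y = 0.0315. First find Macaulay duration:
  t   CF        PV=CF/(1+0.0315)^t    t·PV
  1     5,375.00     5,210.8580     5,210.8580
  2     5,375.00     5,051.7285    10,103.4571
  3     5,375.00     4,897.4586    14,692.3757
  4     5,375.00     4,747.8997    18,991.5990
  5    55,375.00    47,420.6582   237,103.2910
  Σ                 67,328.6030   286,101.5807
P = 67,328.6030; Macaulay duration = 286,101.5807 / 67,328.6030 = 4.24933 years.
Modified duration = D_Mac / (1 + y) = 4.24933 / 1.0315 = 4.11957 years.

4.12 years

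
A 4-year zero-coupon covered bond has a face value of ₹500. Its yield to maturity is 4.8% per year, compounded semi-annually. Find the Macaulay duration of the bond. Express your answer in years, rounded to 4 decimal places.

4.0000 years

A zero-coupon bond has a single cash flow at maturity, so its Macaulay duration equals its maturity: 4 years.
(Equivalently: 8 semi-annual periods ÷ 2 = 4 years.)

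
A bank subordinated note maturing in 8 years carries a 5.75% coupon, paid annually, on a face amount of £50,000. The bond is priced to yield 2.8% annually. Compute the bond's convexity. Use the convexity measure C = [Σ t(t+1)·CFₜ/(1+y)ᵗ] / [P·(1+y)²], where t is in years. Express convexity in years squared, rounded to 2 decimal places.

With y = 0.028:
  t   CF        PV=CF/(1+0.028)^t    t·PV        t(t+1)·PV
  1     2,875.00     2,796.6926     2,796.6926       5,593.3852
  2     2,875.00     2,720.5181     5,441.0362      16,323.1086
  3     2,875.00     2,646.4184     7,939.2552      31,757.0206
  4     2,875.00     2,574.3370    10,297.3478      51,486.7390
  5     2,875.00     2,504.2188    12,521.0941      75,126.5647
  6     2,875.00     2,436.0105    14,616.0632     102,312.4422
  7     2,875.00     2,369.6600    16,587.6203     132,700.9627
  8    52,875.00    42,394.1042   339,152.8337   3,052,375.5037
  Σ                 60,441.9597   409,351.9431   3,467,675.7267
P = 60,441.9597.
Convexity = Σ t(t+1)·PV / [P·(1+y)²] = 3,467,675.7267 / (60,441.9597 × 1.056784) = 54.28923.

54.29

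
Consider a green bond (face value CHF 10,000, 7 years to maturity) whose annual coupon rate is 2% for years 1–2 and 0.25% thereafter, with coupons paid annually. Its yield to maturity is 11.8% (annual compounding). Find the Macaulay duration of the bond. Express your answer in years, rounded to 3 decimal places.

Periodic yield y = 0.118. Discount each cash flow and weight by its year:
  t   CF        PV=CF/(1+0.118)^t    t·PV
  1       200.00       178.8909       178.8909
  2       200.00       160.0097       320.0195
  3        25.00        17.8902        53.6705
  4        25.00        16.0019        64.0078
  5        25.00        14.3130        71.5651
  6        25.00        12.8023        76.8140
  7    10,025.00     4,591.8930    32,143.2508
  Σ                  4,991.8010    32,908.2185
Price P = Σ PV = 4,991.8010.
Macaulay duration = Σ(t·PV) / P = 32,908.2185 / 4,991.8010 = 6.59245 years.

6.592 years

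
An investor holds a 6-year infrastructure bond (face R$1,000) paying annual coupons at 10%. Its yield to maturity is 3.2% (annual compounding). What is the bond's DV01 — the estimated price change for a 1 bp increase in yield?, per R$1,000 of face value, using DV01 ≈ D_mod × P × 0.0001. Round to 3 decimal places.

R$0.659

Periodic yield y = 0.032.
  t   CF        PV=CF/(1+0.032)^t    t·PV
  1       100.00        96.8992        96.8992
  2       100.00        93.8946       187.7892
  3       100.00        90.9831       272.9494
  4       100.00        88.1620       352.6478
  5       100.00        85.4283       427.1413
  6     1,100.00       910.5724     5,463.4346
  Σ                  1,365.9396     6,800.8615
P = 1,365.9396; D_Mac = 4.97889 yrs; D_mod = 4.82450 yrs.
DV01 ≈ 4.82450 × 1,365.9396 × 0.0001 = 0.658998.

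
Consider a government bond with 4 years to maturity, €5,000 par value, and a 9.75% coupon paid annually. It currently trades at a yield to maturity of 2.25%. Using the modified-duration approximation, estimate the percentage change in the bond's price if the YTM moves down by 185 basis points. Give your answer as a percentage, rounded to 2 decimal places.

+6.44%

Periodic yield y = 0.0225. Modified duration first:
  t   CF        PV=CF/(1+0.0225)^t    t·PV
  1       487.50       476.7726       476.7726
  2       487.50       466.2813       932.5626
  3       487.50       456.0208     1,368.0625
  4     5,487.50     5,020.2029    20,080.8114
  Σ                  6,419.2776    22,858.2091
P = 6,419.2776; D_Mac = 3.56087 yrs; D_mod = 3.56087/(1+0.0225) = 3.48251 yrs.
ΔP/P ≈ -D_mod · Δy = -3.48251 × (-0.0185) = +0.064426 = +6.4426%.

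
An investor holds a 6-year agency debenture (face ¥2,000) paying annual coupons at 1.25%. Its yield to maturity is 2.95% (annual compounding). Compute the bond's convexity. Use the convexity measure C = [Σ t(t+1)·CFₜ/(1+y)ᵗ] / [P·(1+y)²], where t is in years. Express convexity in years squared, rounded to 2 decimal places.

37.93

With y = 0.0295:
  t   CF        PV=CF/(1+0.0295)^t    t·PV        t(t+1)·PV
  1        25.00        24.2836        24.2836          48.5673
  2        25.00        23.5878        47.1756         141.5268
  3        25.00        22.9119        68.7357         274.9427
  4        25.00        22.2554        89.0214         445.1072
  5        25.00        21.6176       108.0882         648.5292
  6     2,025.00     1,700.8536    10,205.1213      71,435.8493
  Σ                  1,815.5099    10,542.4258      72,994.5223
P = 1,815.5099.
Convexity = Σ t(t+1)·PV / [P·(1+y)²] = 72,994.5223 / (1,815.5099 × 1.059870) = 37.93490.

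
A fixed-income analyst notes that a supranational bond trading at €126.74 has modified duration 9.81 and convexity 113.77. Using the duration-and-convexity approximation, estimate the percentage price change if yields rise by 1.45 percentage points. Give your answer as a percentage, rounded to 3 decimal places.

Duration effect: -D_mod·Δy = -9.81 × (+0.0145) = -0.142245
Convexity effect: ½·C·(Δy)² = 0.5 × 113.77 × (0.0145)² = +0.01196007125
ΔP/P ≈ -0.142245 + 0.01196007125 = -0.13028492875
= -13.028492875%.

-13.028%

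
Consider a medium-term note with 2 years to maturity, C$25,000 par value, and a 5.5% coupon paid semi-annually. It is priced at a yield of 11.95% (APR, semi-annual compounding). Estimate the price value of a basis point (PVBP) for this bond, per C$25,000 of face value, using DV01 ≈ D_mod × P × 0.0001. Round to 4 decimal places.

C$4.0137

Periodic yield y = 0.05975.
  t   CF        PV=CF/(1+0.05975)^t    t·PV
  1       687.50       648.7379       648.7379
  2       687.50       612.1613     1,224.3225
  3       687.50       577.6469     1,732.9406
  4    25,687.50    20,366.1125    81,464.4500
  Σ                 22,204.6585    85,070.4510
P = 22,204.6585; D_Mac = 3.83120 half-year periods = 1.91560 yrs; D_mod = 1.80760 yrs.
DV01 ≈ 1.80760 × 22,204.6585 × 0.0001 = 4.013704.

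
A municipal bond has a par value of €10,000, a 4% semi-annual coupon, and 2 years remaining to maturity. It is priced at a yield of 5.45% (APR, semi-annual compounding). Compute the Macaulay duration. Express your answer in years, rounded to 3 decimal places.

Periodic yield y = 0.02725. Discount each cash flow and weight by its period:
  t   CF        PV=CF/(1+0.02725)^t    t·PV
  1       200.00       194.6946       194.6946
  2       200.00       189.5299       379.0598
  3       200.00       184.5022       553.5066
  4    10,200.00     9,160.0021    36,640.0083
  Σ                  9,728.7287    37,767.2692
Price P = Σ PV = 9,728.7287.
Macaulay duration = Σ(t·PV) / P = 37,767.2692 / 9,728.7287 = 3.88204 half-year periods.
In years: 3.88204 / 2 = 1.94102 years.

1.941 years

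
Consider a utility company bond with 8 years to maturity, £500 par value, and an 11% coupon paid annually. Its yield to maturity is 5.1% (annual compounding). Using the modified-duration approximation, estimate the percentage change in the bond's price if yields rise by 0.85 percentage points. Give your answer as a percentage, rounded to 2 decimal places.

-4.91%

Periodic yield y = 0.051. Modified duration first:
  t   CF        PV=CF/(1+0.051)^t    t·PV
  1        55.00        52.3311        52.3311
  2        55.00        49.7917        99.5835
  3        55.00        47.3756       142.1267
  4        55.00        45.0767       180.3067
  5        55.00        42.8893       214.4466
  6        55.00        40.8081       244.8486
  7        55.00        38.8279       271.7952
  8       555.00       372.7960     2,982.3681
  Σ                    689.8964     4,187.8064
P = 689.8964; D_Mac = 6.07020 yrs; D_mod = 6.07020/(1+0.051) = 5.77564 yrs.
ΔP/P ≈ -D_mod · Δy = -5.77564 × (+0.0085) = -0.049093 = -4.9093%.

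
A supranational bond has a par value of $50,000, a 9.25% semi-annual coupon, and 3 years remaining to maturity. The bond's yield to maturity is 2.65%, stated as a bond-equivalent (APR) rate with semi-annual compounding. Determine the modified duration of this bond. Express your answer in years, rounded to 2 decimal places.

Periodic yield y = 0.01325. First find Macaulay duration:
  t   CF        PV=CF/(1+0.01325)^t    t·PV
  1     2,312.50     2,282.2601     2,282.2601
  2     2,312.50     2,252.4155     4,504.8311
  3     2,312.50     2,222.9613     6,668.8839
  4     2,312.50     2,193.8922     8,775.5690
  5     2,312.50     2,165.2033    10,826.0165
  6    52,312.50    48,339.9059   290,039.4355
  Σ                 59,456.6384   323,096.9960
P = 59,456.6384; Macaulay duration = 323,096.9960 / 59,456.6384 = 5.43416 half-year periods = 2.71708 years.
Modified duration = D_Mac / (1 + y) = 2.71708 / 1.01325 = 2.68155 years.

2.68 years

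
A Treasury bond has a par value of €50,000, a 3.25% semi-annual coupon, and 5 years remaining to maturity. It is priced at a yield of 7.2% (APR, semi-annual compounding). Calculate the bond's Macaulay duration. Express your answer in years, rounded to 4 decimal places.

4.6149 years

Periodic yield y = 0.036. Discount each cash flow and weight by its period:
  t   CF        PV=CF/(1+0.036)^t    t·PV
  1       812.50       784.2664       784.2664
  2       812.50       757.0139     1,514.0278
  3       812.50       730.7084     2,192.1252
  4       812.50       705.3170     2,821.2680
  5       812.50       680.8079     3,404.0395
  6       812.50       657.1505     3,942.9030
  7       812.50       634.3151     4,440.2060
  8       812.50       612.2733     4,898.1865
  9       812.50       590.9974     5,318.9766
  10   50,812.50    35,675.7415   356,757.4153
  Σ                 41,828.5915   386,073.4143
Price P = Σ PV = 41,828.5915.
Macaulay duration = Σ(t·PV) / P = 386,073.4143 / 41,828.5915 = 9.22989 half-year periods.
In years: 9.22989 / 2 = 4.61495 years.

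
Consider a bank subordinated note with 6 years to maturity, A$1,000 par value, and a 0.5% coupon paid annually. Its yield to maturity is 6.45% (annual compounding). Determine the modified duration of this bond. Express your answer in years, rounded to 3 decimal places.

Periodic yield y = 0.0645. First find Macaulay duration:
  t   CF        PV=CF/(1+0.0645)^t    t·PV
  1         5.00         4.6970         4.6970
  2         5.00         4.4124         8.8249
  3         5.00         4.1451        12.4352
  4         5.00         3.8939        15.5757
  5         5.00         3.6580        18.2899
  6     1,005.00       690.7042     4,144.2249
  Σ                    711.5106     4,204.0477
P = 711.5106; Macaulay duration = 4,204.0477 / 711.5106 = 5.90862 years.
Modified duration = D_Mac / (1 + y) = 5.90862 / 1.0645 = 5.55061 years.

5.551 years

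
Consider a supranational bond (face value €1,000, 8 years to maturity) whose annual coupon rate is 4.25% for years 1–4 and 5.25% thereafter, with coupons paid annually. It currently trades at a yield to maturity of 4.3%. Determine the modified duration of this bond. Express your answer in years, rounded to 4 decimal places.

Periodic yield y = 0.043. First find Macaulay duration:
  t   CF        PV=CF/(1+0.043)^t    t·PV
  1        42.50        40.7478        40.7478
  2        42.50        39.0679        78.1358
  3        42.50        37.4573       112.3718
  4        42.50        35.9130       143.6520
  5        52.50        42.5342       212.6708
  6        52.50        40.7806       244.6835
  7        52.50        39.0993       273.6952
  8     1,052.50       751.5323     6,012.2582
  Σ                  1,027.1324     7,118.2151
P = 1,027.1324; Macaulay duration = 7,118.2151 / 1,027.1324 = 6.93018 years.
Modified duration = D_Mac / (1 + y) = 6.93018 / 1.043 = 6.64447 years.

6.6445 years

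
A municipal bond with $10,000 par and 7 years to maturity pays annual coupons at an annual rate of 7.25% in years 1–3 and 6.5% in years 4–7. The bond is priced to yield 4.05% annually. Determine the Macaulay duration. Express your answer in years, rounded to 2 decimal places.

5.86 years

Periodic yield y = 0.0405. Discount each cash flow and weight by its year:
  t   CF        PV=CF/(1+0.0405)^t    t·PV
  1       725.00       696.7804       696.7804
  2       725.00       669.6592     1,339.3184
  3       725.00       643.5937     1,930.7810
  4       650.00       554.5555     2,218.2220
  5       650.00       532.9702     2,664.8510
  6       650.00       512.2251     3,073.3506
  7    10,650.00     8,065.9405    56,461.5837
  Σ                 11,675.7246    68,384.8871
Price P = Σ PV = 11,675.7246.
Macaulay duration = Σ(t·PV) / P = 68,384.8871 / 11,675.7246 = 5.85701 years.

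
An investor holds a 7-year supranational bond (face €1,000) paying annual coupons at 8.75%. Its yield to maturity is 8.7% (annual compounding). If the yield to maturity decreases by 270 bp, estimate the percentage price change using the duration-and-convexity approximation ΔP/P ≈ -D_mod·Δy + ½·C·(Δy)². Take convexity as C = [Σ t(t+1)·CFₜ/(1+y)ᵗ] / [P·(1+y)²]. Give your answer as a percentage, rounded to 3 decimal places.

With y = 0.087:
  t   CF        PV=CF/(1+0.087)^t    t·PV        t(t+1)·PV
  1        87.50        80.4968        80.4968         160.9936
  2        87.50        74.0541       148.1082         444.3245
  3        87.50        68.1270       204.3811         817.5243
  4        87.50        62.6744       250.6974       1,253.4871
  5        87.50        57.6581       288.2905       1,729.7430
  6        87.50        53.0433       318.2600       2,227.8199
  7     1,087.50       606.4883     4,245.4184      33,963.3471
  Σ                  1,002.5420     5,535.6523      40,597.2395
P = 1,002.5420; D_Mac = 5.52162 yrs; D_mod = 5.07968 yrs; C = 34.27164.
Duration effect: -5.07968 × (-0.027) = +0.137151
Convexity effect: 0.5 × 34.27164 × (-0.027)² = +0.0124920
ΔP/P ≈ +0.137151 + 0.0124920 = +0.149643 = +14.9643%.

+14.964%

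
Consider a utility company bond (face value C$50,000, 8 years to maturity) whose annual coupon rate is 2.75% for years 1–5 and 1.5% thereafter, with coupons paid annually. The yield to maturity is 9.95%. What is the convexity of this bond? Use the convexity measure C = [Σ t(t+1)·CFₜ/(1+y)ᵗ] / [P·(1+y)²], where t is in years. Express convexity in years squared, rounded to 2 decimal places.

With y = 0.0995:
  t   CF        PV=CF/(1+0.0995)^t    t·PV        t(t+1)·PV
  1     1,375.00     1,250.5684     1,250.5684       2,501.1369
  2     1,375.00     1,137.3974     2,274.7948       6,824.3844
  3     1,375.00     1,034.4678     3,103.4035      12,413.6142
  4     1,375.00       940.8530     3,763.4119      18,817.0595
  5     1,375.00       855.7098     4,278.5492      25,671.2954
  6       750.00       424.5119     2,547.0714      17,829.4995
  7       750.00       386.0954     2,702.6678      21,621.3424
  8    50,750.00    23,761.5177   190,092.1418   1,710,829.2763
  Σ                 29,791.1215   210,012.6089   1,816,507.6086
P = 29,791.1215.
Convexity = Σ t(t+1)·PV / [P·(1+y)²] = 1,816,507.6086 / (29,791.1215 × 1.208900) = 50.43824.

50.44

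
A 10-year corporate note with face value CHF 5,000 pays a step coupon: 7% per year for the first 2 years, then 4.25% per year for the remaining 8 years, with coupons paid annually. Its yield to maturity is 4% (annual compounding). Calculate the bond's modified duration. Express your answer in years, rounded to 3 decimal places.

7.729 years

Periodic yield y = 0.04. First find Macaulay duration:
  t   CF        PV=CF/(1+0.04)^t    t·PV
  1       350.00       336.5385       336.5385
  2       350.00       323.5947       647.1893
  3       212.50       188.9117       566.7352
  4       212.50       181.6459       726.5836
  5       212.50       174.6595       873.2976
  6       212.50       167.9418     1,007.6510
  7       212.50       161.4825     1,130.3777
  8       212.50       155.2717     1,242.1733
  9       212.50       149.2997     1,343.6971
  10    5,212.50     3,521.3782    35,213.7823
  Σ                  5,360.7242    43,088.0257
P = 5,360.7242; Macaulay duration = 43,088.0257 / 5,360.7242 = 8.03772 years.
Modified duration = D_Mac / (1 + y) = 8.03772 / 1.04 = 7.72858 years.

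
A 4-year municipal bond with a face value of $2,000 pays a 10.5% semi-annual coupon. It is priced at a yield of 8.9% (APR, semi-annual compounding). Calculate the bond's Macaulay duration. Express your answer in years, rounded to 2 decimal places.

3.39 years

Periodic yield y = 0.0445. Discount each cash flow and weight by its period:
  t   CF        PV=CF/(1+0.0445)^t    t·PV
  1       105.00       100.5266       100.5266
  2       105.00        96.2437       192.4874
  3       105.00        92.1433       276.4300
  4       105.00        88.2177       352.8706
  5       105.00        84.4592       422.2961
  6       105.00        80.8609       485.1655
  7       105.00        77.4159       541.9113
  8     2,105.00     1,485.8828    11,887.0621
  Σ                  2,105.7501    14,258.7497
Price P = Σ PV = 2,105.7501.
Macaulay duration = Σ(t·PV) / P = 14,258.7497 / 2,105.7501 = 6.77134 half-year periods.
In years: 6.77134 / 2 = 3.38567 years.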